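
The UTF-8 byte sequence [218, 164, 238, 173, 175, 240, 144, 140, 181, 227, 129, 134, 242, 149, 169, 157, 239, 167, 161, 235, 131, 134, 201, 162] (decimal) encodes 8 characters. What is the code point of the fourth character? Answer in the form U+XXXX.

U+3046

Offset 0: leading byte 0xDA = 11011010 → 2-byte char #1 = DA A4.
Offset 2: leading byte 0xEE = 11101110 → 3-byte char #2 = EE AD AF.
Offset 5: leading byte 0xF0 = 11110000 → 4-byte char #3 = F0 90 8C B5.
Offset 9: leading byte 0xE3 = 11100011 → 3-byte char #4 = E3 81 86.
Leading byte 0xE3 = 11100011 matches 1110xxxx → 3-byte sequence.
Byte 1: 0xE3 = 11100011, payload 0011 (4 bits).
Byte 2: 0x81 = 10000001 (10xxxxxx ✓), payload 000001.
Byte 3: 0x86 = 10000110 (10xxxxxx ✓), payload 000110.
Concatenate: 0011000001000110 = 0x3046 (16 bits → U+3046).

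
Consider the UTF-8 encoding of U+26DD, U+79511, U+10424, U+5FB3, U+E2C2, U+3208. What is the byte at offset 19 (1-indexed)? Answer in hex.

1-indexed offset 19 is 0-indexed offset 18.
U+26DD → 3-byte form E2 9B 9D at offsets 0–2.
U+79511 → 4-byte form F1 B9 94 91 at offsets 3–6.
U+10424 → 4-byte form F0 90 90 A4 at offsets 7–10.
U+5FB3 → 3-byte form E5 BE B3 at offsets 11–13.
U+E2C2 → 3-byte form EE 8B 82 at offsets 14–16.
U+3208 → 3-byte form E3 88 88 at offsets 17–19.
Offset 18 falls in char 6's range; it's byte 2 of E3 88 88 = 0x88.

0x88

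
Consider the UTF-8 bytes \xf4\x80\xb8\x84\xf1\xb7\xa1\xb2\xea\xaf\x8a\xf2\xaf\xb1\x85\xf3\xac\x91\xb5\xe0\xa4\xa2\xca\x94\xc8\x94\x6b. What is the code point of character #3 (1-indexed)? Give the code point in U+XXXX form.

Offset 0: leading byte 0xF4 = 11110100 → 4-byte char #1 = F4 80 B8 84.
Offset 4: leading byte 0xF1 = 11110001 → 4-byte char #2 = F1 B7 A1 B2.
Offset 8: leading byte 0xEA = 11101010 → 3-byte char #3 = EA AF 8A.
Leading byte 0xEA = 11101010 matches 1110xxxx → 3-byte sequence.
Byte 1: 0xEA = 11101010, payload 1010 (4 bits).
Byte 2: 0xAF = 10101111 (10xxxxxx ✓), payload 101111.
Byte 3: 0x8A = 10001010 (10xxxxxx ✓), payload 001010.
Concatenate: 1010101111001010 = 0xABCA (16 bits → U+ABCA).

U+ABCA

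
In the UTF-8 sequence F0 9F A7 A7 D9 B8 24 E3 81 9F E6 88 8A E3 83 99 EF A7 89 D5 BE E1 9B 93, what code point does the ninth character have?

U+16D3

Offset 0: leading byte 0xF0 = 11110000 → 4-byte char #1 = F0 9F A7 A7.
Offset 4: leading byte 0xD9 = 11011001 → 2-byte char #2 = D9 B8.
Offset 6: leading byte 0x24 = 00100100 → 1-byte char #3 = 24.
Offset 7: leading byte 0xE3 = 11100011 → 3-byte char #4 = E3 81 9F.
Offset 10: leading byte 0xE6 = 11100110 → 3-byte char #5 = E6 88 8A.
Offset 13: leading byte 0xE3 = 11100011 → 3-byte char #6 = E3 83 99.
Offset 16: leading byte 0xEF = 11101111 → 3-byte char #7 = EF A7 89.
Offset 19: leading byte 0xD5 = 11010101 → 2-byte char #8 = D5 BE.
Offset 21: leading byte 0xE1 = 11100001 → 3-byte char #9 = E1 9B 93.
Leading byte 0xE1 = 11100001 matches 1110xxxx → 3-byte sequence.
Byte 1: 0xE1 = 11100001, payload 0001 (4 bits).
Byte 2: 0x9B = 10011011 (10xxxxxx ✓), payload 011011.
Byte 3: 0x93 = 10010011 (10xxxxxx ✓), payload 010011.
Concatenate: 0001011011010011 = 0x16D3 (16 bits → U+16D3).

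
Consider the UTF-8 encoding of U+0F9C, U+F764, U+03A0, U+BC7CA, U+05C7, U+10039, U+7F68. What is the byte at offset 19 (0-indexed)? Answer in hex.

U+0F9C → 3-byte form E0 BE 9C at offsets 0–2.
U+F764 → 3-byte form EF 9D A4 at offsets 3–5.
U+03A0 → 2-byte form CE A0 at offsets 6–7.
U+BC7CA → 4-byte form F2 BC 9F 8A at offsets 8–11.
U+05C7 → 2-byte form D7 87 at offsets 12–13.
U+10039 → 4-byte form F0 90 80 B9 at offsets 14–17.
U+7F68 → 3-byte form E7 BD A8 at offsets 18–20.
Offset 19 falls in char 7's range; it's byte 2 of E7 BD A8 = 0xBD.

0xBD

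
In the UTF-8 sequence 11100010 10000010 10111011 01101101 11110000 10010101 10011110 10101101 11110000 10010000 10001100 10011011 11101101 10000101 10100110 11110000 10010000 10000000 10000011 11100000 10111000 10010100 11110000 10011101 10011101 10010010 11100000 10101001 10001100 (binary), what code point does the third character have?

Offset 0: leading byte 0xE2 = 11100010 → 3-byte char #1 = E2 82 BB.
Offset 3: leading byte 0x6D = 01101101 → 1-byte char #2 = 6D.
Offset 4: leading byte 0xF0 = 11110000 → 4-byte char #3 = F0 95 9E AD.
Leading byte 0xF0 = 11110000 matches 11110xxx → 4-byte sequence.
Byte 1: 0xF0 = 11110000, payload 000 (3 bits).
Byte 2: 0x95 = 10010101 (10xxxxxx ✓), payload 010101.
Byte 3: 0x9E = 10011110 (10xxxxxx ✓), payload 011110.
Byte 4: 0xAD = 10101101 (10xxxxxx ✓), payload 101101.
Concatenate: 000010101011110101101 = 0x157AD (21 bits → U+157AD).

U+157AD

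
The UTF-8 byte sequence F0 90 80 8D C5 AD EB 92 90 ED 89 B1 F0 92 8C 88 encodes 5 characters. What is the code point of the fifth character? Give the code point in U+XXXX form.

U+12308

Offset 0: leading byte 0xF0 = 11110000 → 4-byte char #1 = F0 90 80 8D.
Offset 4: leading byte 0xC5 = 11000101 → 2-byte char #2 = C5 AD.
Offset 6: leading byte 0xEB = 11101011 → 3-byte char #3 = EB 92 90.
Offset 9: leading byte 0xED = 11101101 → 3-byte char #4 = ED 89 B1.
Offset 12: leading byte 0xF0 = 11110000 → 4-byte char #5 = F0 92 8C 88.
Leading byte 0xF0 = 11110000 matches 11110xxx → 4-byte sequence.
Byte 1: 0xF0 = 11110000, payload 000 (3 bits).
Byte 2: 0x92 = 10010010 (10xxxxxx ✓), payload 010010.
Byte 3: 0x8C = 10001100 (10xxxxxx ✓), payload 001100.
Byte 4: 0x88 = 10001000 (10xxxxxx ✓), payload 001000.
Concatenate: 000010010001100001000 = 0x12308 (21 bits → U+12308).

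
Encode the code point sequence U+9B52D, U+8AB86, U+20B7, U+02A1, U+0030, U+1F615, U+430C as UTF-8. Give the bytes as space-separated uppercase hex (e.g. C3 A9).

F2 9B 94 AD F2 8A AE 86 E2 82 B7 CA A1 30 F0 9F 98 95 E4 8C 8C

U+9B52D: 4-byte form → F2 9B 94 AD.
U+8AB86: 4-byte form → F2 8A AE 86.
U+20B7: 3-byte form → E2 82 B7.
U+02A1: 2-byte form → CA A1.
U+0030: 1-byte form → 30.
U+1F615: 4-byte form → F0 9F 98 95.
U+430C: 3-byte form → E4 8C 8C.
Concatenated (21 bytes): F2 9B 94 AD F2 8A AE 86 E2 82 B7 CA A1 30 F0 9F 98 95 E4 8C 8C.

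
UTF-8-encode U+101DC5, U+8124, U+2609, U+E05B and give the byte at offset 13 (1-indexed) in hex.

1-indexed offset 13 is 0-indexed offset 12.
U+101DC5 → 4-byte form F4 81 B7 85 at offsets 0–3.
U+8124 → 3-byte form E8 84 A4 at offsets 4–6.
U+2609 → 3-byte form E2 98 89 at offsets 7–9.
U+E05B → 3-byte form EE 81 9B at offsets 10–12.
Offset 12 falls in char 4's range; it's byte 3 of EE 81 9B = 0x9B.

0x9B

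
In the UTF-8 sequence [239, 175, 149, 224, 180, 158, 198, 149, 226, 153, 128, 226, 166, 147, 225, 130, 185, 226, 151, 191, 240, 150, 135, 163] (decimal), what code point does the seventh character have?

U+25FF

Offset 0: leading byte 0xEF = 11101111 → 3-byte char #1 = EF AF 95.
Offset 3: leading byte 0xE0 = 11100000 → 3-byte char #2 = E0 B4 9E.
Offset 6: leading byte 0xC6 = 11000110 → 2-byte char #3 = C6 95.
Offset 8: leading byte 0xE2 = 11100010 → 3-byte char #4 = E2 99 80.
Offset 11: leading byte 0xE2 = 11100010 → 3-byte char #5 = E2 A6 93.
Offset 14: leading byte 0xE1 = 11100001 → 3-byte char #6 = E1 82 B9.
Offset 17: leading byte 0xE2 = 11100010 → 3-byte char #7 = E2 97 BF.
Leading byte 0xE2 = 11100010 matches 1110xxxx → 3-byte sequence.
Byte 1: 0xE2 = 11100010, payload 0010 (4 bits).
Byte 2: 0x97 = 10010111 (10xxxxxx ✓), payload 010111.
Byte 3: 0xBF = 10111111 (10xxxxxx ✓), payload 111111.
Concatenate: 0010010111111111 = 0x25FF (16 bits → U+25FF).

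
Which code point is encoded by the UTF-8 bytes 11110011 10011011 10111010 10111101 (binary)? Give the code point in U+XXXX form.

Leading byte 0xF3 = 11110011 matches 11110xxx → 4-byte sequence.
Byte 1: 0xF3 = 11110011, payload 011 (3 bits).
Byte 2: 0x9B = 10011011 (10xxxxxx ✓), payload 011011.
Byte 3: 0xBA = 10111010 (10xxxxxx ✓), payload 111010.
Byte 4: 0xBD = 10111101 (10xxxxxx ✓), payload 111101.
Concatenate: 011011011111010111101 = 0xDBEBD (21 bits → U+DBEBD).

U+DBEBD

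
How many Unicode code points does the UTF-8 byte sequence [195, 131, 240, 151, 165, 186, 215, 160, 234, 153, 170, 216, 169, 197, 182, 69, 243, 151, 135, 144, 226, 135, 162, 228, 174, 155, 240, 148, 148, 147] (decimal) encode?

11

Byte at offset 0: 0xC3 = 11000011 → 2-byte char (#1). Advance 2.
Byte at offset 2: 0xF0 = 11110000 → 4-byte char (#2). Advance 4.
Byte at offset 6: 0xD7 = 11010111 → 2-byte char (#3). Advance 2.
Byte at offset 8: 0xEA = 11101010 → 3-byte char (#4). Advance 3.
Byte at offset 11: 0xD8 = 11011000 → 2-byte char (#5). Advance 2.
Byte at offset 13: 0xC5 = 11000101 → 2-byte char (#6). Advance 2.
Byte at offset 15: 0x45 = 01000101 → 1-byte char (#7). Advance 1.
Byte at offset 16: 0xF3 = 11110011 → 4-byte char (#8). Advance 4.
Byte at offset 20: 0xE2 = 11100010 → 3-byte char (#9). Advance 3.
Byte at offset 23: 0xE4 = 11100100 → 3-byte char (#10). Advance 3.
Byte at offset 26: 0xF0 = 11110000 → 4-byte char (#11). Advance 4.
Reached end at offset 30 after 11 code points.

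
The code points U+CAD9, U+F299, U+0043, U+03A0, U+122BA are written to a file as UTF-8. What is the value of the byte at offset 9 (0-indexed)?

U+CAD9 → 3-byte form EC AB 99 at offsets 0–2.
U+F299 → 3-byte form EF 8A 99 at offsets 3–5.
U+0043 → 1-byte form 43 at offsets 6–6.
U+03A0 → 2-byte form CE A0 at offsets 7–8.
U+122BA → 4-byte form F0 92 8A BA at offsets 9–12.
Offset 9 falls in char 5's range; it's byte 1 of F0 92 8A BA = 0xF0.

0xF0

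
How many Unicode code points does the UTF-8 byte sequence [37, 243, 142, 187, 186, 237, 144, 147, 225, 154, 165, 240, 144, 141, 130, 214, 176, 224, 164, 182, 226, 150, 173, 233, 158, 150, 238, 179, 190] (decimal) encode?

Byte at offset 0: 0x25 = 00100101 → 1-byte char (#1). Advance 1.
Byte at offset 1: 0xF3 = 11110011 → 4-byte char (#2). Advance 4.
Byte at offset 5: 0xED = 11101101 → 3-byte char (#3). Advance 3.
Byte at offset 8: 0xE1 = 11100001 → 3-byte char (#4). Advance 3.
Byte at offset 11: 0xF0 = 11110000 → 4-byte char (#5). Advance 4.
Byte at offset 15: 0xD6 = 11010110 → 2-byte char (#6). Advance 2.
Byte at offset 17: 0xE0 = 11100000 → 3-byte char (#7). Advance 3.
Byte at offset 20: 0xE2 = 11100010 → 3-byte char (#8). Advance 3.
Byte at offset 23: 0xE9 = 11101001 → 3-byte char (#9). Advance 3.
Byte at offset 26: 0xEE = 11101110 → 3-byte char (#10). Advance 3.
Reached end at offset 29 after 10 code points.

10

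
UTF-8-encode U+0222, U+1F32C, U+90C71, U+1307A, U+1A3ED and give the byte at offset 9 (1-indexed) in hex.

1-indexed offset 9 is 0-indexed offset 8.
U+0222 → 2-byte form C8 A2 at offsets 0–1.
U+1F32C → 4-byte form F0 9F 8C AC at offsets 2–5.
U+90C71 → 4-byte form F2 90 B1 B1 at offsets 6–9.
Offset 8 falls in char 3's range; it's byte 3 of F2 90 B1 B1 = 0xB1.

0xB1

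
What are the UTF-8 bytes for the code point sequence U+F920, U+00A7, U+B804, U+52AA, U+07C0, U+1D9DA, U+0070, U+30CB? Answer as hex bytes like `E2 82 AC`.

EF A4 A0 C2 A7 EB A0 84 E5 8A AA DF 80 F0 9D A7 9A 70 E3 83 8B

U+F920: 3-byte form → EF A4 A0.
U+00A7: 2-byte form → C2 A7.
U+B804: 3-byte form → EB A0 84.
U+52AA: 3-byte form → E5 8A AA.
U+07C0: 2-byte form → DF 80.
U+1D9DA: 4-byte form → F0 9D A7 9A.
U+0070: 1-byte form → 70.
U+30CB: 3-byte form → E3 83 8B.
Concatenated (21 bytes): EF A4 A0 C2 A7 EB A0 84 E5 8A AA DF 80 F0 9D A7 9A 70 E3 83 8B.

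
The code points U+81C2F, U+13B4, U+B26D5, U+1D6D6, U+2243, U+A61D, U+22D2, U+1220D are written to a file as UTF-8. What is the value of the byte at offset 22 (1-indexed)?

0xE2

1-indexed offset 22 is 0-indexed offset 21.
U+81C2F → 4-byte form F2 81 B0 AF at offsets 0–3.
U+13B4 → 3-byte form E1 8E B4 at offsets 4–6.
U+B26D5 → 4-byte form F2 B2 9B 95 at offsets 7–10.
U+1D6D6 → 4-byte form F0 9D 9B 96 at offsets 11–14.
U+2243 → 3-byte form E2 89 83 at offsets 15–17.
U+A61D → 3-byte form EA 98 9D at offsets 18–20.
U+22D2 → 3-byte form E2 8B 92 at offsets 21–23.
Offset 21 falls in char 7's range; it's byte 1 of E2 8B 92 = 0xE2.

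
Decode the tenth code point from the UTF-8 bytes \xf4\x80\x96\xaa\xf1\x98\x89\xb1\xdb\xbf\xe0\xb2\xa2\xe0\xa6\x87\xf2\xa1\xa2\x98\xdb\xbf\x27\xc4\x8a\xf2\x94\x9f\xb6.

U+947F6

Offset 0: leading byte 0xF4 = 11110100 → 4-byte char #1 = F4 80 96 AA.
Offset 4: leading byte 0xF1 = 11110001 → 4-byte char #2 = F1 98 89 B1.
Offset 8: leading byte 0xDB = 11011011 → 2-byte char #3 = DB BF.
Offset 10: leading byte 0xE0 = 11100000 → 3-byte char #4 = E0 B2 A2.
Offset 13: leading byte 0xE0 = 11100000 → 3-byte char #5 = E0 A6 87.
Offset 16: leading byte 0xF2 = 11110010 → 4-byte char #6 = F2 A1 A2 98.
Offset 20: leading byte 0xDB = 11011011 → 2-byte char #7 = DB BF.
Offset 22: leading byte 0x27 = 00100111 → 1-byte char #8 = 27.
Offset 23: leading byte 0xC4 = 11000100 → 2-byte char #9 = C4 8A.
Offset 25: leading byte 0xF2 = 11110010 → 4-byte char #10 = F2 94 9F B6.
Leading byte 0xF2 = 11110010 matches 11110xxx → 4-byte sequence.
Byte 1: 0xF2 = 11110010, payload 010 (3 bits).
Byte 2: 0x94 = 10010100 (10xxxxxx ✓), payload 010100.
Byte 3: 0x9F = 10011111 (10xxxxxx ✓), payload 011111.
Byte 4: 0xB6 = 10110110 (10xxxxxx ✓), payload 110110.
Concatenate: 010010100011111110110 = 0x947F6 (21 bits → U+947F6).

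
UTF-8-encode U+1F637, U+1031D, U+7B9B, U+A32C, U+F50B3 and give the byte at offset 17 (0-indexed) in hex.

U+1F637 → 4-byte form F0 9F 98 B7 at offsets 0–3.
U+1031D → 4-byte form F0 90 8C 9D at offsets 4–7.
U+7B9B → 3-byte form E7 AE 9B at offsets 8–10.
U+A32C → 3-byte form EA 8C AC at offsets 11–13.
U+F50B3 → 4-byte form F3 B5 82 B3 at offsets 14–17.
Offset 17 falls in char 5's range; it's byte 4 of F3 B5 82 B3 = 0xB3.

0xB3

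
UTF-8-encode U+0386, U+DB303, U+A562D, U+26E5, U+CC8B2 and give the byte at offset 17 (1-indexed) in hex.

0xB2

1-indexed offset 17 is 0-indexed offset 16.
U+0386 → 2-byte form CE 86 at offsets 0–1.
U+DB303 → 4-byte form F3 9B 8C 83 at offsets 2–5.
U+A562D → 4-byte form F2 A5 98 AD at offsets 6–9.
U+26E5 → 3-byte form E2 9B A5 at offsets 10–12.
U+CC8B2 → 4-byte form F3 8C A2 B2 at offsets 13–16.
Offset 16 falls in char 5's range; it's byte 4 of F3 8C A2 B2 = 0xB2.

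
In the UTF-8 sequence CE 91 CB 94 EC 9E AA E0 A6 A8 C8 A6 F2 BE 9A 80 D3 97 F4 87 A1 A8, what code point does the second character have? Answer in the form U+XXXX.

Offset 0: leading byte 0xCE = 11001110 → 2-byte char #1 = CE 91.
Offset 2: leading byte 0xCB = 11001011 → 2-byte char #2 = CB 94.
Leading byte 0xCB = 11001011 matches 110xxxxx → 2-byte sequence.
Byte 1: 0xCB = 11001011, payload 01011 (5 bits).
Byte 2: 0x94 = 10010100 (10xxxxxx ✓), payload 010100.
Concatenate: 01011010100 = 0x2D4 (11 bits → U+02D4).

U+02D4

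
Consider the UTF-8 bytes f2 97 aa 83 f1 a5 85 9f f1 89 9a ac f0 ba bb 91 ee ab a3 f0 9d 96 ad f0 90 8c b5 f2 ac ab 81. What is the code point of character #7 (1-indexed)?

U+10335

Offset 0: leading byte 0xF2 = 11110010 → 4-byte char #1 = F2 97 AA 83.
Offset 4: leading byte 0xF1 = 11110001 → 4-byte char #2 = F1 A5 85 9F.
Offset 8: leading byte 0xF1 = 11110001 → 4-byte char #3 = F1 89 9A AC.
Offset 12: leading byte 0xF0 = 11110000 → 4-byte char #4 = F0 BA BB 91.
Offset 16: leading byte 0xEE = 11101110 → 3-byte char #5 = EE AB A3.
Offset 19: leading byte 0xF0 = 11110000 → 4-byte char #6 = F0 9D 96 AD.
Offset 23: leading byte 0xF0 = 11110000 → 4-byte char #7 = F0 90 8C B5.
Leading byte 0xF0 = 11110000 matches 11110xxx → 4-byte sequence.
Byte 1: 0xF0 = 11110000, payload 000 (3 bits).
Byte 2: 0x90 = 10010000 (10xxxxxx ✓), payload 010000.
Byte 3: 0x8C = 10001100 (10xxxxxx ✓), payload 001100.
Byte 4: 0xB5 = 10110101 (10xxxxxx ✓), payload 110101.
Concatenate: 000010000001100110101 = 0x10335 (21 bits → U+10335).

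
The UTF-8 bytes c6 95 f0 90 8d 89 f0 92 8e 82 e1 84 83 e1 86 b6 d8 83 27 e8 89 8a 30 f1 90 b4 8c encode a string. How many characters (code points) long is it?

10

Byte at offset 0: 0xC6 = 11000110 → 2-byte char (#1). Advance 2.
Byte at offset 2: 0xF0 = 11110000 → 4-byte char (#2). Advance 4.
Byte at offset 6: 0xF0 = 11110000 → 4-byte char (#3). Advance 4.
Byte at offset 10: 0xE1 = 11100001 → 3-byte char (#4). Advance 3.
Byte at offset 13: 0xE1 = 11100001 → 3-byte char (#5). Advance 3.
Byte at offset 16: 0xD8 = 11011000 → 2-byte char (#6). Advance 2.
Byte at offset 18: 0x27 = 00100111 → 1-byte char (#7). Advance 1.
Byte at offset 19: 0xE8 = 11101000 → 3-byte char (#8). Advance 3.
Byte at offset 22: 0x30 = 00110000 → 1-byte char (#9). Advance 1.
Byte at offset 23: 0xF1 = 11110001 → 4-byte char (#10). Advance 4.
Reached end at offset 27 after 10 code points.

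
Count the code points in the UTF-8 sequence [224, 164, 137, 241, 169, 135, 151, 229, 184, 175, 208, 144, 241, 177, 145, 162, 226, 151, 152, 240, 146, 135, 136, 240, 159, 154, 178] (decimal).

8

Byte at offset 0: 0xE0 = 11100000 → 3-byte char (#1). Advance 3.
Byte at offset 3: 0xF1 = 11110001 → 4-byte char (#2). Advance 4.
Byte at offset 7: 0xE5 = 11100101 → 3-byte char (#3). Advance 3.
Byte at offset 10: 0xD0 = 11010000 → 2-byte char (#4). Advance 2.
Byte at offset 12: 0xF1 = 11110001 → 4-byte char (#5). Advance 4.
Byte at offset 16: 0xE2 = 11100010 → 3-byte char (#6). Advance 3.
Byte at offset 19: 0xF0 = 11110000 → 4-byte char (#7). Advance 4.
Byte at offset 23: 0xF0 = 11110000 → 4-byte char (#8). Advance 4.
Reached end at offset 27 after 8 code points.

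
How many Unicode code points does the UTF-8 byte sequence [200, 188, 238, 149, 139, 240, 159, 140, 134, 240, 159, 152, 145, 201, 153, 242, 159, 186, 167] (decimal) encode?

6

Byte at offset 0: 0xC8 = 11001000 → 2-byte char (#1). Advance 2.
Byte at offset 2: 0xEE = 11101110 → 3-byte char (#2). Advance 3.
Byte at offset 5: 0xF0 = 11110000 → 4-byte char (#3). Advance 4.
Byte at offset 9: 0xF0 = 11110000 → 4-byte char (#4). Advance 4.
Byte at offset 13: 0xC9 = 11001001 → 2-byte char (#5). Advance 2.
Byte at offset 15: 0xF2 = 11110010 → 4-byte char (#6). Advance 4.
Reached end at offset 19 after 6 code points.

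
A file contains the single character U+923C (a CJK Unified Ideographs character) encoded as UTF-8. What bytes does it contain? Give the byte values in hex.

E9 88 BC

U+923C = 0x923C = 37436 decimal. In range U+0800–U+FFFF → 3-byte form: 1110xxxx 10xxxxxx 10xxxxxx.
Binary (16 bits): 1001001000111100.
Split 4+6+6: 1001 | 001000 | 111100.
Byte 1: 11101001 = 0xE9.
Byte 2: 10001000 = 0x88.
Byte 3: 10111100 = 0xBC.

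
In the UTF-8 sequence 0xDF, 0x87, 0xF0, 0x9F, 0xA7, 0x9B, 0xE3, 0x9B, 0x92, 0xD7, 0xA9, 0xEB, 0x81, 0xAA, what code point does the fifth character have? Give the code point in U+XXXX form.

U+B06A

Offset 0: leading byte 0xDF = 11011111 → 2-byte char #1 = DF 87.
Offset 2: leading byte 0xF0 = 11110000 → 4-byte char #2 = F0 9F A7 9B.
Offset 6: leading byte 0xE3 = 11100011 → 3-byte char #3 = E3 9B 92.
Offset 9: leading byte 0xD7 = 11010111 → 2-byte char #4 = D7 A9.
Offset 11: leading byte 0xEB = 11101011 → 3-byte char #5 = EB 81 AA.
Leading byte 0xEB = 11101011 matches 1110xxxx → 3-byte sequence.
Byte 1: 0xEB = 11101011, payload 1011 (4 bits).
Byte 2: 0x81 = 10000001 (10xxxxxx ✓), payload 000001.
Byte 3: 0xAA = 10101010 (10xxxxxx ✓), payload 101010.
Concatenate: 1011000001101010 = 0xB06A (16 bits → U+B06A).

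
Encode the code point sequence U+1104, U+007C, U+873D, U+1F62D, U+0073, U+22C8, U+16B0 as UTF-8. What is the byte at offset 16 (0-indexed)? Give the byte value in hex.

U+1104 → 3-byte form E1 84 84 at offsets 0–2.
U+007C → 1-byte form 7C at offsets 3–3.
U+873D → 3-byte form E8 9C BD at offsets 4–6.
U+1F62D → 4-byte form F0 9F 98 AD at offsets 7–10.
U+0073 → 1-byte form 73 at offsets 11–11.
U+22C8 → 3-byte form E2 8B 88 at offsets 12–14.
U+16B0 → 3-byte form E1 9A B0 at offsets 15–17.
Offset 16 falls in char 7's range; it's byte 2 of E1 9A B0 = 0x9A.

0x9A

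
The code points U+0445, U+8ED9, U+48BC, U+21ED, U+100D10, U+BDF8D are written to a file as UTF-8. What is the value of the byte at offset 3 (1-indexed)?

0xE8

1-indexed offset 3 is 0-indexed offset 2.
U+0445 → 2-byte form D1 85 at offsets 0–1.
U+8ED9 → 3-byte form E8 BB 99 at offsets 2–4.
Offset 2 falls in char 2's range; it's byte 1 of E8 BB 99 = 0xE8.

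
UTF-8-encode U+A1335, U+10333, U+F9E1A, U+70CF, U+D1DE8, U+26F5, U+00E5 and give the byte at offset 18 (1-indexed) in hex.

0xB7

1-indexed offset 18 is 0-indexed offset 17.
U+A1335 → 4-byte form F2 A1 8C B5 at offsets 0–3.
U+10333 → 4-byte form F0 90 8C B3 at offsets 4–7.
U+F9E1A → 4-byte form F3 B9 B8 9A at offsets 8–11.
U+70CF → 3-byte form E7 83 8F at offsets 12–14.
U+D1DE8 → 4-byte form F3 91 B7 A8 at offsets 15–18.
Offset 17 falls in char 5's range; it's byte 3 of F3 91 B7 A8 = 0xB7.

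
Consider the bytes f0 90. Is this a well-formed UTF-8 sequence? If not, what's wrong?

Leading byte 0xF0 = 11110000 → 4-byte form, but only 2 bytes are present.

invalid (sequence truncated)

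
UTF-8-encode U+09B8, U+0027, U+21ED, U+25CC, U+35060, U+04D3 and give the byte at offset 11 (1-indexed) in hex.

1-indexed offset 11 is 0-indexed offset 10.
U+09B8 → 3-byte form E0 A6 B8 at offsets 0–2.
U+0027 → 1-byte form 27 at offsets 3–3.
U+21ED → 3-byte form E2 87 AD at offsets 4–6.
U+25CC → 3-byte form E2 97 8C at offsets 7–9.
U+35060 → 4-byte form F0 B5 81 A0 at offsets 10–13.
Offset 10 falls in char 5's range; it's byte 1 of F0 B5 81 A0 = 0xF0.

0xF0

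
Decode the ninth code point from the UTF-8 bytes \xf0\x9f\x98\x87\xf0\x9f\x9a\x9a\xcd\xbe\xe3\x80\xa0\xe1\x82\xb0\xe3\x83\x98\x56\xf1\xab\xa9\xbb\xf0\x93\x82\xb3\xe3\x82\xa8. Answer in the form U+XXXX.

U+130B3

Offset 0: leading byte 0xF0 = 11110000 → 4-byte char #1 = F0 9F 98 87.
Offset 4: leading byte 0xF0 = 11110000 → 4-byte char #2 = F0 9F 9A 9A.
Offset 8: leading byte 0xCD = 11001101 → 2-byte char #3 = CD BE.
Offset 10: leading byte 0xE3 = 11100011 → 3-byte char #4 = E3 80 A0.
Offset 13: leading byte 0xE1 = 11100001 → 3-byte char #5 = E1 82 B0.
Offset 16: leading byte 0xE3 = 11100011 → 3-byte char #6 = E3 83 98.
Offset 19: leading byte 0x56 = 01010110 → 1-byte char #7 = 56.
Offset 20: leading byte 0xF1 = 11110001 → 4-byte char #8 = F1 AB A9 BB.
Offset 24: leading byte 0xF0 = 11110000 → 4-byte char #9 = F0 93 82 B3.
Leading byte 0xF0 = 11110000 matches 11110xxx → 4-byte sequence.
Byte 1: 0xF0 = 11110000, payload 000 (3 bits).
Byte 2: 0x93 = 10010011 (10xxxxxx ✓), payload 010011.
Byte 3: 0x82 = 10000010 (10xxxxxx ✓), payload 000010.
Byte 4: 0xB3 = 10110011 (10xxxxxx ✓), payload 110011.
Concatenate: 000010011000010110011 = 0x130B3 (21 bits → U+130B3).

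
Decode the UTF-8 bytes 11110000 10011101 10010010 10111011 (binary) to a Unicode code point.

U+1D4BB

Leading byte 0xF0 = 11110000 matches 11110xxx → 4-byte sequence.
Byte 1: 0xF0 = 11110000, payload 000 (3 bits).
Byte 2: 0x9D = 10011101 (10xxxxxx ✓), payload 011101.
Byte 3: 0x92 = 10010010 (10xxxxxx ✓), payload 010010.
Byte 4: 0xBB = 10111011 (10xxxxxx ✓), payload 111011.
Concatenate: 000011101010010111011 = 0x1D4BB (21 bits → U+1D4BB).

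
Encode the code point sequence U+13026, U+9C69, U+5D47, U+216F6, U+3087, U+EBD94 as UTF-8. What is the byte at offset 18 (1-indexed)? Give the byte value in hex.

1-indexed offset 18 is 0-indexed offset 17.
U+13026 → 4-byte form F0 93 80 A6 at offsets 0–3.
U+9C69 → 3-byte form E9 B1 A9 at offsets 4–6.
U+5D47 → 3-byte form E5 B5 87 at offsets 7–9.
U+216F6 → 4-byte form F0 A1 9B B6 at offsets 10–13.
U+3087 → 3-byte form E3 82 87 at offsets 14–16.
U+EBD94 → 4-byte form F3 AB B6 94 at offsets 17–20.
Offset 17 falls in char 6's range; it's byte 1 of F3 AB B6 94 = 0xF3.

0xF3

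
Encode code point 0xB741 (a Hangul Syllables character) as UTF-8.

EB 9D 81

U+B741 = 0xB741 = 46913 decimal. In range U+0800–U+FFFF → 3-byte form: 1110xxxx 10xxxxxx 10xxxxxx.
Binary (16 bits): 1011011101000001.
Split 4+6+6: 1011 | 011101 | 000001.
Byte 1: 11101011 = 0xEB.
Byte 2: 10011101 = 0x9D.
Byte 3: 10000001 = 0x81.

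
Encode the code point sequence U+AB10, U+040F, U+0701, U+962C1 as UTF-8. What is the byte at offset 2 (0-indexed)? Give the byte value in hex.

0x90

U+AB10 → 3-byte form EA AC 90 at offsets 0–2.
Offset 2 falls in char 1's range; it's byte 3 of EA AC 90 = 0x90.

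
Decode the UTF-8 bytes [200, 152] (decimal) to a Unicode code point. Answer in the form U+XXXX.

Leading byte 0xC8 = 11001000 matches 110xxxxx → 2-byte sequence.
Byte 1: 0xC8 = 11001000, payload 01000 (5 bits).
Byte 2: 0x98 = 10011000 (10xxxxxx ✓), payload 011000.
Concatenate: 01000011000 = 0x218 (11 bits → U+0218).

U+0218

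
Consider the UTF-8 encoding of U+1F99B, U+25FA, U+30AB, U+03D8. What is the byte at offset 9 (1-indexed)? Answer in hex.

1-indexed offset 9 is 0-indexed offset 8.
U+1F99B → 4-byte form F0 9F A6 9B at offsets 0–3.
U+25FA → 3-byte form E2 97 BA at offsets 4–6.
U+30AB → 3-byte form E3 82 AB at offsets 7–9.
Offset 8 falls in char 3's range; it's byte 2 of E3 82 AB = 0x82.

0x82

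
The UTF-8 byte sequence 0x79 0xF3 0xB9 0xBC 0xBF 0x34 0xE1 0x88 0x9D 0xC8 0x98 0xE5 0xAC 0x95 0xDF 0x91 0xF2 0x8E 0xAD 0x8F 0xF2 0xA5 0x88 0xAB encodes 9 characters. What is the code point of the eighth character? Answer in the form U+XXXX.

Offset 0: leading byte 0x79 = 01111001 → 1-byte char #1 = 79.
Offset 1: leading byte 0xF3 = 11110011 → 4-byte char #2 = F3 B9 BC BF.
Offset 5: leading byte 0x34 = 00110100 → 1-byte char #3 = 34.
Offset 6: leading byte 0xE1 = 11100001 → 3-byte char #4 = E1 88 9D.
Offset 9: leading byte 0xC8 = 11001000 → 2-byte char #5 = C8 98.
Offset 11: leading byte 0xE5 = 11100101 → 3-byte char #6 = E5 AC 95.
Offset 14: leading byte 0xDF = 11011111 → 2-byte char #7 = DF 91.
Offset 16: leading byte 0xF2 = 11110010 → 4-byte char #8 = F2 8E AD 8F.
Leading byte 0xF2 = 11110010 matches 11110xxx → 4-byte sequence.
Byte 1: 0xF2 = 11110010, payload 010 (3 bits).
Byte 2: 0x8E = 10001110 (10xxxxxx ✓), payload 001110.
Byte 3: 0xAD = 10101101 (10xxxxxx ✓), payload 101101.
Byte 4: 0x8F = 10001111 (10xxxxxx ✓), payload 001111.
Concatenate: 010001110101101001111 = 0x8EB4F (21 bits → U+8EB4F).

U+8EB4F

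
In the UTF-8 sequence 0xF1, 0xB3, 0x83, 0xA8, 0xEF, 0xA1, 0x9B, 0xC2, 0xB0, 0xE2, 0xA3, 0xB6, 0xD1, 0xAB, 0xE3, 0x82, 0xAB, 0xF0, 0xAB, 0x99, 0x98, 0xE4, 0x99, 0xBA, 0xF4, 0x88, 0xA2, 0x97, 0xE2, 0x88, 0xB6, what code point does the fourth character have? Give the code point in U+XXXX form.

Offset 0: leading byte 0xF1 = 11110001 → 4-byte char #1 = F1 B3 83 A8.
Offset 4: leading byte 0xEF = 11101111 → 3-byte char #2 = EF A1 9B.
Offset 7: leading byte 0xC2 = 11000010 → 2-byte char #3 = C2 B0.
Offset 9: leading byte 0xE2 = 11100010 → 3-byte char #4 = E2 A3 B6.
Leading byte 0xE2 = 11100010 matches 1110xxxx → 3-byte sequence.
Byte 1: 0xE2 = 11100010, payload 0010 (4 bits).
Byte 2: 0xA3 = 10100011 (10xxxxxx ✓), payload 100011.
Byte 3: 0xB6 = 10110110 (10xxxxxx ✓), payload 110110.
Concatenate: 0010100011110110 = 0x28F6 (16 bits → U+28F6).

U+28F6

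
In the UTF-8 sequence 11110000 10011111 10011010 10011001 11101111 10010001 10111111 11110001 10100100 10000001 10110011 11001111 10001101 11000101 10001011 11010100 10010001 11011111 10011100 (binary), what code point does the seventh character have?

U+07DC

Offset 0: leading byte 0xF0 = 11110000 → 4-byte char #1 = F0 9F 9A 99.
Offset 4: leading byte 0xEF = 11101111 → 3-byte char #2 = EF 91 BF.
Offset 7: leading byte 0xF1 = 11110001 → 4-byte char #3 = F1 A4 81 B3.
Offset 11: leading byte 0xCF = 11001111 → 2-byte char #4 = CF 8D.
Offset 13: leading byte 0xC5 = 11000101 → 2-byte char #5 = C5 8B.
Offset 15: leading byte 0xD4 = 11010100 → 2-byte char #6 = D4 91.
Offset 17: leading byte 0xDF = 11011111 → 2-byte char #7 = DF 9C.
Leading byte 0xDF = 11011111 matches 110xxxxx → 2-byte sequence.
Byte 1: 0xDF = 11011111, payload 11111 (5 bits).
Byte 2: 0x9C = 10011100 (10xxxxxx ✓), payload 011100.
Concatenate: 11111011100 = 0x7DC (11 bits → U+07DC).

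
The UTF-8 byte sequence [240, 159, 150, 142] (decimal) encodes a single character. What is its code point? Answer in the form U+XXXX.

Leading byte 0xF0 = 11110000 matches 11110xxx → 4-byte sequence.
Byte 1: 0xF0 = 11110000, payload 000 (3 bits).
Byte 2: 0x9F = 10011111 (10xxxxxx ✓), payload 011111.
Byte 3: 0x96 = 10010110 (10xxxxxx ✓), payload 010110.
Byte 4: 0x8E = 10001110 (10xxxxxx ✓), payload 001110.
Concatenate: 000011111010110001110 = 0x1F58E (21 bits → U+1F58E).

U+1F58E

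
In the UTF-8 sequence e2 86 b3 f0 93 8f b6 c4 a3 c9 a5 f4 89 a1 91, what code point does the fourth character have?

U+0265

Offset 0: leading byte 0xE2 = 11100010 → 3-byte char #1 = E2 86 B3.
Offset 3: leading byte 0xF0 = 11110000 → 4-byte char #2 = F0 93 8F B6.
Offset 7: leading byte 0xC4 = 11000100 → 2-byte char #3 = C4 A3.
Offset 9: leading byte 0xC9 = 11001001 → 2-byte char #4 = C9 A5.
Leading byte 0xC9 = 11001001 matches 110xxxxx → 2-byte sequence.
Byte 1: 0xC9 = 11001001, payload 01001 (5 bits).
Byte 2: 0xA5 = 10100101 (10xxxxxx ✓), payload 100101.
Concatenate: 01001100101 = 0x265 (11 bits → U+0265).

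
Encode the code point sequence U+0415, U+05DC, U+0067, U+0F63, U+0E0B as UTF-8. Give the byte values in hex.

U+0415: 2-byte form → D0 95.
U+05DC: 2-byte form → D7 9C.
U+0067: 1-byte form → 67.
U+0F63: 3-byte form → E0 BD A3.
U+0E0B: 3-byte form → E0 B8 8B.
Concatenated (11 bytes): D0 95 D7 9C 67 E0 BD A3 E0 B8 8B.

D0 95 D7 9C 67 E0 BD A3 E0 B8 8B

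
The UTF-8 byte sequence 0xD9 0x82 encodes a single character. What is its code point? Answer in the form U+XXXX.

Leading byte 0xD9 = 11011001 matches 110xxxxx → 2-byte sequence.
Byte 1: 0xD9 = 11011001, payload 11001 (5 bits).
Byte 2: 0x82 = 10000010 (10xxxxxx ✓), payload 000010.
Concatenate: 11001000010 = 0x642 (11 bits → U+0642).

U+0642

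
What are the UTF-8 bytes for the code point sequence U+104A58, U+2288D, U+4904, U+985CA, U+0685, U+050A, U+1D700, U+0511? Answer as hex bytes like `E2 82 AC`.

F4 84 A9 98 F0 A2 A2 8D E4 A4 84 F2 98 97 8A DA 85 D4 8A F0 9D 9C 80 D4 91

U+104A58: 4-byte form → F4 84 A9 98.
U+2288D: 4-byte form → F0 A2 A2 8D.
U+4904: 3-byte form → E4 A4 84.
U+985CA: 4-byte form → F2 98 97 8A.
U+0685: 2-byte form → DA 85.
U+050A: 2-byte form → D4 8A.
U+1D700: 4-byte form → F0 9D 9C 80.
U+0511: 2-byte form → D4 91.
Concatenated (25 bytes): F4 84 A9 98 F0 A2 A2 8D E4 A4 84 F2 98 97 8A DA 85 D4 8A F0 9D 9C 80 D4 91.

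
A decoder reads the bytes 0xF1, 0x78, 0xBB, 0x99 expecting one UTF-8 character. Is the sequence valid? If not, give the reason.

invalid (non-continuation byte where continuation expected)

Leading byte 0xF1 = 11110001 → 4-byte form.
Byte 2 is 0x78 = 01111000, which is not 10xxxxxx — expected a continuation byte.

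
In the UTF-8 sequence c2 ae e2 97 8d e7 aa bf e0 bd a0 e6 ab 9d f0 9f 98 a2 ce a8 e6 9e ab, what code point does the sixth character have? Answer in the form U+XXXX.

Offset 0: leading byte 0xC2 = 11000010 → 2-byte char #1 = C2 AE.
Offset 2: leading byte 0xE2 = 11100010 → 3-byte char #2 = E2 97 8D.
Offset 5: leading byte 0xE7 = 11100111 → 3-byte char #3 = E7 AA BF.
Offset 8: leading byte 0xE0 = 11100000 → 3-byte char #4 = E0 BD A0.
Offset 11: leading byte 0xE6 = 11100110 → 3-byte char #5 = E6 AB 9D.
Offset 14: leading byte 0xF0 = 11110000 → 4-byte char #6 = F0 9F 98 A2.
Leading byte 0xF0 = 11110000 matches 11110xxx → 4-byte sequence.
Byte 1: 0xF0 = 11110000, payload 000 (3 bits).
Byte 2: 0x9F = 10011111 (10xxxxxx ✓), payload 011111.
Byte 3: 0x98 = 10011000 (10xxxxxx ✓), payload 011000.
Byte 4: 0xA2 = 10100010 (10xxxxxx ✓), payload 100010.
Concatenate: 000011111011000100010 = 0x1F622 (21 bits → U+1F622).

U+1F622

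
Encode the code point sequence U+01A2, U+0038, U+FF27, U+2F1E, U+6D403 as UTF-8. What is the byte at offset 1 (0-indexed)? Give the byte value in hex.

0xA2

U+01A2 → 2-byte form C6 A2 at offsets 0–1.
Offset 1 falls in char 1's range; it's byte 2 of C6 A2 = 0xA2.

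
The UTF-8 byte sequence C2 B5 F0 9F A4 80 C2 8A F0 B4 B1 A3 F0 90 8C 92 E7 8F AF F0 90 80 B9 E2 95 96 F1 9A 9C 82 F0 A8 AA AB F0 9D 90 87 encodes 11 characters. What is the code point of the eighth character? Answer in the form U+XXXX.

U+2556

Offset 0: leading byte 0xC2 = 11000010 → 2-byte char #1 = C2 B5.
Offset 2: leading byte 0xF0 = 11110000 → 4-byte char #2 = F0 9F A4 80.
Offset 6: leading byte 0xC2 = 11000010 → 2-byte char #3 = C2 8A.
Offset 8: leading byte 0xF0 = 11110000 → 4-byte char #4 = F0 B4 B1 A3.
Offset 12: leading byte 0xF0 = 11110000 → 4-byte char #5 = F0 90 8C 92.
Offset 16: leading byte 0xE7 = 11100111 → 3-byte char #6 = E7 8F AF.
Offset 19: leading byte 0xF0 = 11110000 → 4-byte char #7 = F0 90 80 B9.
Offset 23: leading byte 0xE2 = 11100010 → 3-byte char #8 = E2 95 96.
Leading byte 0xE2 = 11100010 matches 1110xxxx → 3-byte sequence.
Byte 1: 0xE2 = 11100010, payload 0010 (4 bits).
Byte 2: 0x95 = 10010101 (10xxxxxx ✓), payload 010101.
Byte 3: 0x96 = 10010110 (10xxxxxx ✓), payload 010110.
Concatenate: 0010010101010110 = 0x2556 (16 bits → U+2556).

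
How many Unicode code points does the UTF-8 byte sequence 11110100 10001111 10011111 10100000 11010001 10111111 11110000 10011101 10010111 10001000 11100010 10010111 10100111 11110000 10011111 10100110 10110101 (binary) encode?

5

Byte at offset 0: 0xF4 = 11110100 → 4-byte char (#1). Advance 4.
Byte at offset 4: 0xD1 = 11010001 → 2-byte char (#2). Advance 2.
Byte at offset 6: 0xF0 = 11110000 → 4-byte char (#3). Advance 4.
Byte at offset 10: 0xE2 = 11100010 → 3-byte char (#4). Advance 3.
Byte at offset 13: 0xF0 = 11110000 → 4-byte char (#5). Advance 4.
Reached end at offset 17 after 5 code points.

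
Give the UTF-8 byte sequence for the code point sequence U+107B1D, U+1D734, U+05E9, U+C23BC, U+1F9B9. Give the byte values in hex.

F4 87 AC 9D F0 9D 9C B4 D7 A9 F3 82 8E BC F0 9F A6 B9

U+107B1D: 4-byte form → F4 87 AC 9D.
U+1D734: 4-byte form → F0 9D 9C B4.
U+05E9: 2-byte form → D7 A9.
U+C23BC: 4-byte form → F3 82 8E BC.
U+1F9B9: 4-byte form → F0 9F A6 B9.
Concatenated (18 bytes): F4 87 AC 9D F0 9D 9C B4 D7 A9 F3 82 8E BC F0 9F A6 B9.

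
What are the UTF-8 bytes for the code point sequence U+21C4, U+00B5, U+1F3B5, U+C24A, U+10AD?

U+21C4: 3-byte form → E2 87 84.
U+00B5: 2-byte form → C2 B5.
U+1F3B5: 4-byte form → F0 9F 8E B5.
U+C24A: 3-byte form → EC 89 8A.
U+10AD: 3-byte form → E1 82 AD.
Concatenated (15 bytes): E2 87 84 C2 B5 F0 9F 8E B5 EC 89 8A E1 82 AD.

E2 87 84 C2 B5 F0 9F 8E B5 EC 89 8A E1 82 AD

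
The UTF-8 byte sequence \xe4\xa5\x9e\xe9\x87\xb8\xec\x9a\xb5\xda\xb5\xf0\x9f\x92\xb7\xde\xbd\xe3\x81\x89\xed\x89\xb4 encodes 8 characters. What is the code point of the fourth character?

U+06B5

Offset 0: leading byte 0xE4 = 11100100 → 3-byte char #1 = E4 A5 9E.
Offset 3: leading byte 0xE9 = 11101001 → 3-byte char #2 = E9 87 B8.
Offset 6: leading byte 0xEC = 11101100 → 3-byte char #3 = EC 9A B5.
Offset 9: leading byte 0xDA = 11011010 → 2-byte char #4 = DA B5.
Leading byte 0xDA = 11011010 matches 110xxxxx → 2-byte sequence.
Byte 1: 0xDA = 11011010, payload 11010 (5 bits).
Byte 2: 0xB5 = 10110101 (10xxxxxx ✓), payload 110101.
Concatenate: 11010110101 = 0x6B5 (11 bits → U+06B5).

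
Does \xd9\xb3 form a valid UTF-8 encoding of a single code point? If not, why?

Leading byte 0xD9 = 11011001 → 2-byte form.
Continuation bytes 0xB3=10110011 all match 10xxxxxx.
Decoded value 0x673 is ≥ 0x80 (shortest form) and not a surrogate.

valid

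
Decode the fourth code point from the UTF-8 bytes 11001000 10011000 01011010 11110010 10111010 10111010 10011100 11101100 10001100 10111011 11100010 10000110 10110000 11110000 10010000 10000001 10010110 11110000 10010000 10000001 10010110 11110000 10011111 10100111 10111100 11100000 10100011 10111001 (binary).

U+C33B

Offset 0: leading byte 0xC8 = 11001000 → 2-byte char #1 = C8 98.
Offset 2: leading byte 0x5A = 01011010 → 1-byte char #2 = 5A.
Offset 3: leading byte 0xF2 = 11110010 → 4-byte char #3 = F2 BA BA 9C.
Offset 7: leading byte 0xEC = 11101100 → 3-byte char #4 = EC 8C BB.
Leading byte 0xEC = 11101100 matches 1110xxxx → 3-byte sequence.
Byte 1: 0xEC = 11101100, payload 1100 (4 bits).
Byte 2: 0x8C = 10001100 (10xxxxxx ✓), payload 001100.
Byte 3: 0xBB = 10111011 (10xxxxxx ✓), payload 111011.
Concatenate: 1100001100111011 = 0xC33B (16 bits → U+C33B).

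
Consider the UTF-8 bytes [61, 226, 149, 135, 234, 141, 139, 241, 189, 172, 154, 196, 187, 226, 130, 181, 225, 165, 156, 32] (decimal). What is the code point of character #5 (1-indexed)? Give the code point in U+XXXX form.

Offset 0: leading byte 0x3D = 00111101 → 1-byte char #1 = 3D.
Offset 1: leading byte 0xE2 = 11100010 → 3-byte char #2 = E2 95 87.
Offset 4: leading byte 0xEA = 11101010 → 3-byte char #3 = EA 8D 8B.
Offset 7: leading byte 0xF1 = 11110001 → 4-byte char #4 = F1 BD AC 9A.
Offset 11: leading byte 0xC4 = 11000100 → 2-byte char #5 = C4 BB.
Leading byte 0xC4 = 11000100 matches 110xxxxx → 2-byte sequence.
Byte 1: 0xC4 = 11000100, payload 00100 (5 bits).
Byte 2: 0xBB = 10111011 (10xxxxxx ✓), payload 111011.
Concatenate: 00100111011 = 0x13B (11 bits → U+013B).

U+013B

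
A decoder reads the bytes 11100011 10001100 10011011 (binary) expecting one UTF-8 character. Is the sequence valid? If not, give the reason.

valid

Leading byte 0xE3 = 11100011 → 3-byte form.
Continuation bytes 0x8C=10001100, 0x9B=10011011 all match 10xxxxxx.
Decoded value 0x331B is ≥ 0x800 (shortest form) and not a surrogate.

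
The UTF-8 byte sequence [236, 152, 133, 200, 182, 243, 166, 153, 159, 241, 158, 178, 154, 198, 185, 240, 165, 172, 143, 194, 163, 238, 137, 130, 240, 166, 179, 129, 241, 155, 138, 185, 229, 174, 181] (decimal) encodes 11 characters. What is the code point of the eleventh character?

U+5BB5

Offset 0: leading byte 0xEC = 11101100 → 3-byte char #1 = EC 98 85.
Offset 3: leading byte 0xC8 = 11001000 → 2-byte char #2 = C8 B6.
Offset 5: leading byte 0xF3 = 11110011 → 4-byte char #3 = F3 A6 99 9F.
Offset 9: leading byte 0xF1 = 11110001 → 4-byte char #4 = F1 9E B2 9A.
Offset 13: leading byte 0xC6 = 11000110 → 2-byte char #5 = C6 B9.
Offset 15: leading byte 0xF0 = 11110000 → 4-byte char #6 = F0 A5 AC 8F.
Offset 19: leading byte 0xC2 = 11000010 → 2-byte char #7 = C2 A3.
Offset 21: leading byte 0xEE = 11101110 → 3-byte char #8 = EE 89 82.
Offset 24: leading byte 0xF0 = 11110000 → 4-byte char #9 = F0 A6 B3 81.
Offset 28: leading byte 0xF1 = 11110001 → 4-byte char #10 = F1 9B 8A B9.
Offset 32: leading byte 0xE5 = 11100101 → 3-byte char #11 = E5 AE B5.
Leading byte 0xE5 = 11100101 matches 1110xxxx → 3-byte sequence.
Byte 1: 0xE5 = 11100101, payload 0101 (4 bits).
Byte 2: 0xAE = 10101110 (10xxxxxx ✓), payload 101110.
Byte 3: 0xB5 = 10110101 (10xxxxxx ✓), payload 110101.
Concatenate: 0101101110110101 = 0x5BB5 (16 bits → U+5BB5).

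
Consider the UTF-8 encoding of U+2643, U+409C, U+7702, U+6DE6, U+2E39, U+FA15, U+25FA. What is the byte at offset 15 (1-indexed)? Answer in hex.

1-indexed offset 15 is 0-indexed offset 14.
U+2643 → 3-byte form E2 99 83 at offsets 0–2.
U+409C → 3-byte form E4 82 9C at offsets 3–5.
U+7702 → 3-byte form E7 9C 82 at offsets 6–8.
U+6DE6 → 3-byte form E6 B7 A6 at offsets 9–11.
U+2E39 → 3-byte form E2 B8 B9 at offsets 12–14.
Offset 14 falls in char 5's range; it's byte 3 of E2 B8 B9 = 0xB9.

0xB9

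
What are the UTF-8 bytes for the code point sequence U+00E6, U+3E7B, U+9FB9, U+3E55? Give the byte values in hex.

U+00E6: 2-byte form → C3 A6.
U+3E7B: 3-byte form → E3 B9 BB.
U+9FB9: 3-byte form → E9 BE B9.
U+3E55: 3-byte form → E3 B9 95.
Concatenated (11 bytes): C3 A6 E3 B9 BB E9 BE B9 E3 B9 95.

C3 A6 E3 B9 BB E9 BE B9 E3 B9 95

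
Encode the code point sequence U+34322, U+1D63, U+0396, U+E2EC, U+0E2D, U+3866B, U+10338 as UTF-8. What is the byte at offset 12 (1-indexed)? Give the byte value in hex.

1-indexed offset 12 is 0-indexed offset 11.
U+34322 → 4-byte form F0 B4 8C A2 at offsets 0–3.
U+1D63 → 3-byte form E1 B5 A3 at offsets 4–6.
U+0396 → 2-byte form CE 96 at offsets 7–8.
U+E2EC → 3-byte form EE 8B AC at offsets 9–11.
Offset 11 falls in char 4's range; it's byte 3 of EE 8B AC = 0xAC.

0xAC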